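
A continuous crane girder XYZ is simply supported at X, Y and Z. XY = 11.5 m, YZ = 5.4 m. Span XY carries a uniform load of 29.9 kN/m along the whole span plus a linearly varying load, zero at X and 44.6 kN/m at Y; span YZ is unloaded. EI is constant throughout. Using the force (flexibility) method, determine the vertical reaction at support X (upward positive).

R_X = 204.9 kN

Insert a hinge at Y; M_Y is the redundant, and each span becomes simply supported.
Rotations at Y on the released spans (each span's end-slope, ×1/EI):
  span XY: UDL 29.9: wL³/(24EI) = 1895/EI
  span XY: triangular load, peak 44.6: w₀L³/(45EI) = 1507/EI
  relative rotation θ_0 = (3402 + 0)/EI = 3402/EI
A unit hogging moment at Y produces rotation L₁/(3EI) + L₂/(3EI) = 5.633/EI.
Compatibility: M_Y·(L₁+L₂)/(3EI) = θ_0, giving M_Y = 603.9 kN·m (hogging).
Span XY, ΣM about X with M_Y applied at Y: R_Y^{XY}·11.5 = 3943 + 603.9, so R_Y^{XY} = 395.4 kN and R_X = 600.3 − 395.4 = 204.9 kN.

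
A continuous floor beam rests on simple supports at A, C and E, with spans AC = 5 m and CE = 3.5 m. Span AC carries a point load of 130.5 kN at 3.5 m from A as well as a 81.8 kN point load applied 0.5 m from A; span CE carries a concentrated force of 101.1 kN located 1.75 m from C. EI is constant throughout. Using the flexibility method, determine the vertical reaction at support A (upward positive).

Take M_C as the redundant. Released structure: two simple spans AC and CE with a hinge at C.
Rotations at C on the released spans (each span's end-slope, ×1/EI):
  span AC: point load 130.5 at a = 3.5: Pab(L + a)/(6LEI) = 194.1/EI
  span AC: point load 81.8 at a = 0.5: Pab(L + a)/(6LEI) = 33.74/EI
  span CE: point load 101.1 at a = 1.75: Pab(L + b)/(6LEI) = 77.4/EI
  relative rotation θ_0 = (227.9 + 77.4)/EI = 305.3/EI
A unit hogging moment at C produces rotation L₁/(3EI) + L₂/(3EI) = 2.833/EI.
Compatibility: M_C·(L₁+L₂)/(3EI) = θ_0, giving M_C = 107.7 kN·m (hogging).
Span AC, ΣM about A with M_C applied at C: R_C^{AC}·5 = 497.6 + 107.7, so R_C^{AC} = 121.1 kN and R_A = 212.3 − 121.1 = 91.22 kN.

R_A = 91.22 kN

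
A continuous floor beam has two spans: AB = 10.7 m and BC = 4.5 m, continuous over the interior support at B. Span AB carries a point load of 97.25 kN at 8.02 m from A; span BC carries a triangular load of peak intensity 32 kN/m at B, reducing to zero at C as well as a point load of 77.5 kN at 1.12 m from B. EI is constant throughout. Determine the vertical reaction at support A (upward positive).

Take M_B as the redundant. Released structure: two simple spans AB and BC with a hinge at B.
Discontinuity in slope at B on the released structure — sum the simple-span end rotations:
  span AB: point load 97.25 at a = 8.02: Pab(L + a)/(6LEI) = 609.5/EI
  span BC: triangular load, peak 32: w₀L³/(45EI) = 64.8/EI
  span BC: point load 77.5 at a = 1.12: Pab(L + b)/(6LEI) = 85.62/EI
  relative rotation θ_0 = (609.5 + 150.4)/EI = 759.9/EI
A unit hogging moment at B produces rotation L₁/(3EI) + L₂/(3EI) = 5.067/EI.
Slope continuity at B: θ_0 = M_B·5.067/EI, so M_B = 759.9/5.067 = 150 kN·m (hogging).
Span AB, ΣM about A with M_B applied at B: R_B^{AB}·10.7 = 779.9 + 150, so R_B^{AB} = 86.91 kN and R_A = 97.25 − 86.91 = 10.34 kN.

R_A = 10.34 kN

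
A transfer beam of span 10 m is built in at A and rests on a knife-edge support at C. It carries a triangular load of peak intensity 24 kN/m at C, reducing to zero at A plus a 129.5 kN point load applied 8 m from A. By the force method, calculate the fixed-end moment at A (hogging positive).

M_A = 264.3 kN·m

Take the reaction at C as the redundant and release it; the primary structure is a cantilever fixed at A.
Deflection at C on the released cantilever, summing each load's contribution:
  triangular load, peak 24 at the free end: 11w₀L⁴/(120EI) = 22000/EI
  point load 129.5 at a = 8: Pa²(3L − a)/(6EI) = 30389/EI
  δ_0 = 52389/EI
Tip deflection under a unit load at C: L³/(3EI) = 333.3/EI.
Compatibility at C: δ_0 − R_C·δ_{CC} = 0, so R_C = 52389/333.3 = 157.2 kN.
Moment equilibrium about A: M_A = Σ(load moments about A) − R_C·L = 1836 − 157.2×10 = 264.3 kN·m.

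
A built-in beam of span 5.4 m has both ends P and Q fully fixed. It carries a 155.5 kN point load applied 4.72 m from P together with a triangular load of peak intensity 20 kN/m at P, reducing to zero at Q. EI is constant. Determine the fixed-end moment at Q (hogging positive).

M_Q = 100.2 kN·m

Release both end moments; the primary structure is a simply-supported span PQ with redundants M_P and M_Q.
Simple-span end rotations at P and Q under the given loads:
  at P: point load 155.5 at a = 4.72: Pab(L + b)/(6LEI) = 93.66/EI
  at Q: point load 155.5 at a = 4.72: Pab(L + a)/(6LEI) = 155.9/EI
  at P: triangular load, peak 20: w₀L³/(45EI) = 69.98/EI
  at Q: triangular load, peak 20: 7w₀L³/(360EI) = 61.24/EI
  θ_P0 = 163.6/EI,  θ_Q0 = 217.1/EI
Flexibility coefficients: a unit moment at one end gives L/(3EI) there and L/(6EI) at the far end, so f₁₁ = f₂₂ = 1.8/EI and f₁₂ = f₂₁ = 0.9/EI.
Compatibility — zero rotation at each built-in end:
  1.8 M_P + 0.9 M_Q = 163.6
  0.9 M_P + 1.8 M_Q = 217.1
Solving the pair gives M_P = 40.8 kN·m and M_Q = 100.2 kN·m (hogging).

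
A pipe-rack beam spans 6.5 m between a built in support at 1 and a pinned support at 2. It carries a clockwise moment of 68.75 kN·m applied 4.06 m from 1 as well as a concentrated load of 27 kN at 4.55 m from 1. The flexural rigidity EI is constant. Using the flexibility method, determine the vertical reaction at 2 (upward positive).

R_2 = 28.84 kN

Remove the prop at 2; the released (primary) structure is a cantilever built in at 1.
Downward deflection at the released point 2 due to the loads:
  clockwise couple 68.75 at a = 4.06: M₀a(2L − a)/(2EI) = 1248/EI
  point load 27 at a = 4.55: Pa²(3L − a)/(6EI) = 1393/EI
  δ_0 = 2640/EI
Tip deflection under a unit load at 2: L³/(3EI) = 91.54/EI.
Compatibility at 2: δ_0 − R_2·δ_{22} = 0, so R_2 = 2640/91.54 = 28.84 kN.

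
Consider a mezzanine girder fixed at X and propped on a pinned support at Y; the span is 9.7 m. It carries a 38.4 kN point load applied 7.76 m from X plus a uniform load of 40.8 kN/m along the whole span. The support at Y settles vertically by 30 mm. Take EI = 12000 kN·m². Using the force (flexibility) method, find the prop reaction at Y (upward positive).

Release the roller at Y. Primary structure: cantilever fixed at X.
Deflection at Y on the released cantilever, summing each load's contribution:
  point load 38.4 at a = 7.76: Pa²(3L − a)/(6EI) = 8224/EI
  UDL 40.8: wL⁴/(8EI) = 45150/EI
  δ_0 = 53374/EI
Tip deflection under a unit load at Y: L³/(3EI) = 304.2/EI.
With EI = 12000 kN·m²: δ_0 = 4.4479 m and δ_{YY} = 0.025352 m/kN.
Compatibility — the beam at Y must follow the support down by 0.03 m: δ_0 − R_Y·δ_{YY} = 0.03, so R_Y = (4.4479 − 0.03)/0.025352 = 174.3 kN.

R_Y = 174.3 kN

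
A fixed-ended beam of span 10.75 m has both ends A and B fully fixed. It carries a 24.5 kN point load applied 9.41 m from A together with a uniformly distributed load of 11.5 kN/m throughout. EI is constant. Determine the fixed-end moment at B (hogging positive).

M_B = 135.9 kN·m

Release both end moments; the primary structure is a simply-supported span AB with redundants M_A and M_B.
End rotations of the released simple span under the applied load (×1/EI):
  at A: point load 24.5 at a = 9.41: Pab(L + b)/(6LEI) = 57.91/EI
  at B: point load 24.5 at a = 9.41: Pab(L + a)/(6LEI) = 96.56/EI
  at A: UDL 11.5: wL³/(24EI) = 595.3/EI
  at B: UDL 11.5: wL³/(24EI) = 595.3/EI
  θ_A0 = 653.2/EI,  θ_B0 = 691.8/EI
Flexibility coefficients: a unit moment at one end gives L/(3EI) there and L/(6EI) at the far end, so f₁₁ = f₂₂ = 3.583/EI and f₁₂ = f₂₁ = 1.792/EI.
Compatibility — zero rotation at each built-in end:
  3.583 M_A + 1.792 M_B = 653.2
  1.792 M_A + 3.583 M_B = 691.8
Solving the pair gives M_A = 114.3 kN·m and M_B = 135.9 kN·m (hogging).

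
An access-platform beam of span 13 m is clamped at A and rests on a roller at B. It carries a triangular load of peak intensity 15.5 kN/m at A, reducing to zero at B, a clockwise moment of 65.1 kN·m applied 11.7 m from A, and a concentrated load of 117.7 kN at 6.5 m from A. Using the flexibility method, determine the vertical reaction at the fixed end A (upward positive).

Take the reaction at B as the redundant and release it; the primary structure is a cantilever fixed at A.
Free-end deflection of the primary structure under the applied loading (downward +):
  triangular load, peak 15.5 at the fixed end: w₀L⁴/(30EI) = 14757/EI
  clockwise couple 65.1 at a = 11.7: M₀a(2L − a)/(2EI) = 5446/EI
  point load 117.7 at a = 6.5: Pa²(3L − a)/(6EI) = 26936/EI
  δ_0 = 47139/EI
Tip deflection under a unit load at B: L³/(3EI) = 732.3/EI.
The prop prevents deflection at B: R_B = δ_0/δ_{BB} = 47139/732.3 = 64.37 kN.
Vertical equilibrium: R_A = ΣP − R_B = 218.4 − 64.37 = 154.1 kN.

R_A = 154.1 kN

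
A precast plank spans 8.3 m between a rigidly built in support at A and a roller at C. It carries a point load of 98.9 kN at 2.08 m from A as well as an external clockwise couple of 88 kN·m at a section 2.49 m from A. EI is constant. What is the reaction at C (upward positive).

R_C = 16.65 kN

Take the reaction at C as the redundant and release it; the primary structure is a cantilever fixed at A.
Deflection at C on the released cantilever, summing each load's contribution:
  point load 98.9 at a = 2.08: Pa²(3L − a)/(6EI) = 1627/EI
  clockwise couple 88 at a = 2.49: M₀a(2L − a)/(2EI) = 1546/EI
  δ_0 = 3173/EI
Flexibility coefficient — unit upward force at C: δ_{CC} = L³/(3EI) = 190.6/EI.
Compatibility at C: δ_0 − R_C·δ_{CC} = 0, so R_C = 3173/190.6 = 16.65 kN.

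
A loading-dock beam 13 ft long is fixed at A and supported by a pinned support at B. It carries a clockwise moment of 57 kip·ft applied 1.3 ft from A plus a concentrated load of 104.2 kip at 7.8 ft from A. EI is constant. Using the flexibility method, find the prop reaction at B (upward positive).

R_B = 46.26 kip

Choose R_B as the redundant. The primary structure is the cantilever fixed at A.
Downward deflection at the released point B due to the loads:
  clockwise couple 57 at a = 1.3: M₀a(2L − a)/(2EI) = 915.1/EI
  point load 104.2 at a = 7.8: Pa²(3L − a)/(6EI) = 32966/EI
  δ_0 = 33881/EI
Tip deflection under a unit load at B: L³/(3EI) = 732.3/EI.
Compatibility at B: δ_0 − R_B·δ_{BB} = 0, so R_B = 33881/732.3 = 46.26 kip.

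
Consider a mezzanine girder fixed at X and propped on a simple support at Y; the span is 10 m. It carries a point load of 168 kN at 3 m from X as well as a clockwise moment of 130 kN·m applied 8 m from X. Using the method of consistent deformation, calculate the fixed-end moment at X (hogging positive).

M_X = 242.7 kN·m

Remove the prop at Y; the released (primary) structure is a cantilever built in at X.
Free-end deflection of the primary structure under the applied loading (downward +):
  point load 168 at a = 3: Pa²(3L − a)/(6EI) = 6804/EI
  clockwise couple 130 at a = 8: M₀a(2L − a)/(2EI) = 6240/EI
  δ_0 = 13044/EI
Flexibility coefficient — unit upward force at Y: δ_{YY} = L³/(3EI) = 333.3/EI.
The prop prevents deflection at Y: R_Y = δ_0/δ_{YY} = 13044/333.3 = 39.13 kN.
Moment equilibrium about X: M_X = Σ(load moments about X) − R_Y·L = 634 − 39.13×10 = 242.7 kN·m.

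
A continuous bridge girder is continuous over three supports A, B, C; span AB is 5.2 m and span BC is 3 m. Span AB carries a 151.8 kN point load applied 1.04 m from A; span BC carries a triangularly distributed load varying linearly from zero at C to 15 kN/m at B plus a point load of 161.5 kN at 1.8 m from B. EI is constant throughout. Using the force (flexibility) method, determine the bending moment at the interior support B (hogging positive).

Take M_B as the redundant. Released structure: two simple spans AB and BC with a hinge at B.
Discontinuity in slope at B on the released structure — sum the simple-span end rotations:
  span AB: point load 151.8 at a = 1.04: Pab(L + a)/(6LEI) = 131.3/EI
  span BC: triangular load, peak 15: w₀L³/(45EI) = 9/EI
  span BC: point load 161.5 at a = 1.8: Pab(L + b)/(6LEI) = 81.4/EI
  relative rotation θ_0 = (131.3 + 90.4)/EI = 221.7/EI
A unit hogging moment at B produces rotation L₁/(3EI) + L₂/(3EI) = 2.733/EI.
Slope continuity at B: θ_0 = M_B·2.733/EI, so M_B = 221.7/2.733 = 81.13 kN·m (hogging).

M_B = 81.13 kN·m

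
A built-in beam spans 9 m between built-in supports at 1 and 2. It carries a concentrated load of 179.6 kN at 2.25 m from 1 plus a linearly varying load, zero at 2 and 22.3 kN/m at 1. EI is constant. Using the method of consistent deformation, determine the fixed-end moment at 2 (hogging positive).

Release both end moments; the primary structure is a simply-supported span 12 with redundants M_1 and M_2.
Simple-span end rotations at 1 and 2 under the given loads:
  at 1: point load 179.6 at a = 2.25: Pab(L + b)/(6LEI) = 795.6/EI
  at 2: point load 179.6 at a = 2.25: Pab(L + a)/(6LEI) = 568.3/EI
  at 1: triangular load, peak 22.3: w₀L³/(45EI) = 361.3/EI
  at 2: triangular load, peak 22.3: 7w₀L³/(360EI) = 316.1/EI
  θ_10 = 1157/EI,  θ_20 = 884.4/EI
Flexibility coefficients: a unit moment at one end gives L/(3EI) there and L/(6EI) at the far end, so f₁₁ = f₂₂ = 3/EI and f₁₂ = f₂₁ = 1.5/EI.
Compatibility — zero rotation at each built-in end:
  3 M_1 + 1.5 M_2 = 1157
  1.5 M_1 + 3 M_2 = 884.4
Solving the pair gives M_1 = 317.6 kN·m and M_2 = 136 kN·m (hogging).

M_2 = 136 kN·m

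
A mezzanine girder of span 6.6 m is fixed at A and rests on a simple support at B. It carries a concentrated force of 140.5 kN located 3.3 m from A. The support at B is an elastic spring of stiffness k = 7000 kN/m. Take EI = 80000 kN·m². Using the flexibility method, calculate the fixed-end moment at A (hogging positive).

Remove the prop at B; the released (primary) structure is a cantilever built in at A.
Free-end deflection of the primary structure under the applied loading (downward +):
  point load 140.5 at a = 3.3: Pa²(3L − a)/(6EI) = 4208/EI
Tip deflection under a unit load at B: L³/(3EI) = 95.83/EI.
With EI = 80000 kN·m²: δ_0 = 0.052595 m and δ_{BB} = 0.001198 m/kN.
Compatibility — the spring shortens by R_B/k under the reaction it provides: δ_0 − R_B·δ_{BB} = R_B/k. With 1/k = 0.000143 m/kN, R_B = δ_0 / (δ_{BB} + 1/k) = 0.052595 / (0.001198 + 0.000143) = 39.23 kN.
Moment equilibrium about A: M_A = Σ(load moments about A) − R_B·L = 463.6 − 39.23×6.6 = 204.7 kN·m.

M_A = 204.7 kN·m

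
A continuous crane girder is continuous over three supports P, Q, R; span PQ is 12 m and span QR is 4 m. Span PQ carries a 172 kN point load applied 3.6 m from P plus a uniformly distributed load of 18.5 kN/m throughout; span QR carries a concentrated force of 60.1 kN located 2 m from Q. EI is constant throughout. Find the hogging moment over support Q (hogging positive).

M_Q = 472.3 kN·m

Insert a hinge at Q; M_Q is the redundant, and each span becomes simply supported.
Rotations at Q on the released spans (each span's end-slope, ×1/EI):
  span PQ: point load 172 at a = 3.6: Pab(L + a)/(6LEI) = 1127/EI
  span PQ: UDL 18.5: wL³/(24EI) = 1332/EI
  span QR: point load 60.1 at a = 2: Pab(L + b)/(6LEI) = 60.1/EI
  relative rotation θ_0 = (2459 + 60.1)/EI = 2519/EI
A unit hogging moment at Q produces rotation L₁/(3EI) + L₂/(3EI) = 5.333/EI.
Compatibility: M_Q·(L₁+L₂)/(3EI) = θ_0, giving M_Q = 472.3 kN·m (hogging).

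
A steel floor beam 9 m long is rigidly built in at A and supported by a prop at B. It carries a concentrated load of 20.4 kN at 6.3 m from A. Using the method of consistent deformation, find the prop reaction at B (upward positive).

R_B = 11.5 kN

Choose R_B as the redundant. The primary structure is the cantilever fixed at A.
Downward deflection at the released point B due to the loads:
  point load 20.4 at a = 6.3: Pa²(3L − a)/(6EI) = 2793/EI
Tip deflection under a unit load at B: L³/(3EI) = 243/EI.
Compatibility at B: δ_0 − R_B·δ_{BB} = 0, so R_B = 2793/243 = 11.5 kN.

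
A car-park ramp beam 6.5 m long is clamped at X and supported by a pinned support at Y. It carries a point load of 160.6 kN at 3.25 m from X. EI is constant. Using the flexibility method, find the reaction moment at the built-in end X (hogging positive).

Choose R_Y as the redundant. The primary structure is the cantilever fixed at X.
Free-end deflection of the primary structure under the applied loading (downward +):
  point load 160.6 at a = 3.25: Pa²(3L − a)/(6EI) = 4594/EI
Flexibility coefficient — unit upward force at Y: δ_{YY} = L³/(3EI) = 91.54/EI.
Compatibility at Y: δ_0 − R_Y·δ_{YY} = 0, so R_Y = 4594/91.54 = 50.19 kN.
Moment equilibrium about X: M_X = Σ(load moments about X) − R_Y·L = 522 − 50.19×6.5 = 195.7 kN·m.

M_X = 195.7 kN·m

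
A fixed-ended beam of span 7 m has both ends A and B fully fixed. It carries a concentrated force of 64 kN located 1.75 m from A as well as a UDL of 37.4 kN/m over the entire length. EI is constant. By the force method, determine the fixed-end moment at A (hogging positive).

M_A = 215.7 kN·m

Take the two fixed-end moments M_A, M_B as redundants; the released structure is the simple span AB.
Simple-span end rotations at A and B under the given loads:
  at A: point load 64 at a = 1.75: Pab(L + b)/(6LEI) = 171.5/EI
  at B: point load 64 at a = 1.75: Pab(L + a)/(6LEI) = 122.5/EI
  at A: UDL 37.4: wL³/(24EI) = 534.5/EI
  at B: UDL 37.4: wL³/(24EI) = 534.5/EI
  θ_A0 = 706/EI,  θ_B0 = 657/EI
Flexibility coefficients: a unit moment at one end gives L/(3EI) there and L/(6EI) at the far end, so f₁₁ = f₂₂ = 2.333/EI and f₁₂ = f₂₁ = 1.167/EI.
Compatibility — zero rotation at each built-in end:
  2.333 M_A + 1.167 M_B = 706
  1.167 M_A + 2.333 M_B = 657
Solving the pair gives M_A = 215.7 kN·m and M_B = 173.7 kN·m (hogging).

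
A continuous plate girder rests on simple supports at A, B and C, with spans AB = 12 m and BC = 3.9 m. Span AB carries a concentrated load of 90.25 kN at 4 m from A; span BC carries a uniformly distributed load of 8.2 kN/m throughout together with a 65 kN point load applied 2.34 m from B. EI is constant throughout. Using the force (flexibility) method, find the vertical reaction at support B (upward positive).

Insert a hinge at B; M_B is the redundant, and each span becomes simply supported.
Rotations at B on the released spans (each span's end-slope, ×1/EI):
  span AB: point load 90.25 at a = 4: Pab(L + a)/(6LEI) = 641.8/EI
  span BC: UDL 8.2: wL³/(24EI) = 20.27/EI
  span BC: point load 65 at a = 2.34: Pab(L + b)/(6LEI) = 55.36/EI
  relative rotation θ_0 = (641.8 + 75.63)/EI = 717.4/EI
A unit hogging moment at B produces rotation L₁/(3EI) + L₂/(3EI) = 5.3/EI.
Slope continuity at B: θ_0 = M_B·5.3/EI, so M_B = 717.4/5.3 = 135.4 kN·m (hogging).
Span AB, ΣM about A with M_B applied at B: R_B^{AB}·12 = 361 + 135.4, so R_B^{AB} = 41.36 kN and R_A = 90.25 − 41.36 = 48.89 kN.
Span BC, ΣM about C: R_B^{BC}·3.9 = 163.8 + 135.4, so R_B^{BC} = 76.7 kN and R_C = 96.98 − 76.7 = 20.28 kN.
R_B = 41.36 + 76.7 = 118.1 kN.

R_B = 118.1 kN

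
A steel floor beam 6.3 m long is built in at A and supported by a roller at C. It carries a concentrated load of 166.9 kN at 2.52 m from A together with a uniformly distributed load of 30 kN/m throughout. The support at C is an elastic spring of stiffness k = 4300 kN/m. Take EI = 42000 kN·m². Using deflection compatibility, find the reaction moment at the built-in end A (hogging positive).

M_A = 420.5 kN·m

Release the roller at C. Primary structure: cantilever fixed at A.
Free-end deflection of the primary structure under the applied loading (downward +):
  point load 166.9 at a = 2.52: Pa²(3L − a)/(6EI) = 2893/EI
  UDL 30: wL⁴/(8EI) = 5907/EI
  δ_0 = 8801/EI
Tip deflection under a unit load at C: L³/(3EI) = 83.35/EI.
With EI = 42000 kN·m²: δ_0 = 0.20954 m and δ_{CC} = 0.001985 m/kN.
Compatibility — the spring shortens by R_C/k under the reaction it provides: δ_0 − R_C·δ_{CC} = R_C/k. With 1/k = 0.000233 m/kN, R_C = δ_0 / (δ_{CC} + 1/k) = 0.20954 / (0.001985 + 0.000233) = 94.51 kN.
Moment equilibrium about A: M_A = Σ(load moments about A) − R_C·L = 1016 − 94.51×6.3 = 420.5 kN·m.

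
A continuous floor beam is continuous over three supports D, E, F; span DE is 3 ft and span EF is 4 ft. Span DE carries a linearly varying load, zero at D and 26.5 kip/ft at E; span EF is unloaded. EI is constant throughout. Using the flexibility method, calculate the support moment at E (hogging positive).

M_E = 6.814 kip·ft

Release continuity at E by inserting a hinge; the redundant is the internal moment M_E. The primary structure is two simply-supported spans DE and EF.
End slopes at the hinge E, treating each span as simply supported:
  span DE: triangular load, peak 26.5: w₀L³/(45EI) = 15.9/EI
  relative rotation θ_0 = (15.9 + 0)/EI = 15.9/EI
A unit hogging moment at E produces rotation L₁/(3EI) + L₂/(3EI) = 2.333/EI.
Slope continuity at E: θ_0 = M_E·2.333/EI, so M_E = 15.9/2.333 = 6.814 kip·ft (hogging).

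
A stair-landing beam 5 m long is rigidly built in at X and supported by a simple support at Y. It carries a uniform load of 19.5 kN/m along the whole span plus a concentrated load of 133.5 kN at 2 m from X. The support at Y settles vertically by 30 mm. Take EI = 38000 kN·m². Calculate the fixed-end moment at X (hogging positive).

M_X = 325.9 kN·m

Remove the prop at Y; the released (primary) structure is a cantilever built in at X.
Free-end deflection of the primary structure under the applied loading (downward +):
  UDL 19.5: wL⁴/(8EI) = 1523/EI
  point load 133.5 at a = 2: Pa²(3L − a)/(6EI) = 1157/EI
  δ_0 = 2680/EI
Flexibility coefficient — unit upward force at Y: δ_{YY} = L³/(3EI) = 41.67/EI.
With EI = 38000 kN·m²: δ_0 = 0.070538 m and δ_{YY} = 0.001096 m/kN.
Compatibility — the beam at Y must follow the support down by 0.03 m: δ_0 − R_Y·δ_{YY} = 0.03, so R_Y = (0.070538 − 0.03)/0.001096 = 36.97 kN.
Moment equilibrium about X: M_X = Σ(load moments about X) − R_Y·L = 510.8 − 36.97×5 = 325.9 kN·m.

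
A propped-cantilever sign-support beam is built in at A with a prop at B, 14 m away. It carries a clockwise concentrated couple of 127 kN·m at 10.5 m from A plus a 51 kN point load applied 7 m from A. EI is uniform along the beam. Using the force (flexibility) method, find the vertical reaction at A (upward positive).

R_A = 22.31 kN

Take the reaction at B as the redundant and release it; the primary structure is a cantilever fixed at A.
Primary-structure tip deflection at B by superposition:
  clockwise couple 127 at a = 10.5: M₀a(2L − a)/(2EI) = 11668/EI
  point load 51 at a = 7: Pa²(3L − a)/(6EI) = 14578/EI
  δ_0 = 26246/EI
Flexibility coefficient — unit upward force at B: δ_{BB} = L³/(3EI) = 914.7/EI.
The prop prevents deflection at B: R_B = δ_0/δ_{BB} = 26246/914.7 = 28.69 kN.
Vertical equilibrium: R_A = ΣP − R_B = 51 − 28.69 = 22.31 kN.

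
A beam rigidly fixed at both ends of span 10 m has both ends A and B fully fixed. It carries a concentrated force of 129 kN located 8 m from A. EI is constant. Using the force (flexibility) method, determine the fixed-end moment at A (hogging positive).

M_A = 41.28 kN·m

Release both end moments; the primary structure is a simply-supported span AB with redundants M_A and M_B.
Simple-span end rotations at A and B under the given loads:
  at A: point load 129 at a = 8: Pab(L + b)/(6LEI) = 412.8/EI
  at B: point load 129 at a = 8: Pab(L + a)/(6LEI) = 619.2/EI
  θ_A0 = 412.8/EI,  θ_B0 = 619.2/EI
Flexibility coefficients: a unit moment at one end gives L/(3EI) there and L/(6EI) at the far end, so f₁₁ = f₂₂ = 3.333/EI and f₁₂ = f₂₁ = 1.667/EI.
Compatibility — zero rotation at each built-in end:
  3.333 M_A + 1.667 M_B = 412.8
  1.667 M_A + 3.333 M_B = 619.2
Solving the pair gives M_A = 41.28 kN·m and M_B = 165.1 kN·m (hogging).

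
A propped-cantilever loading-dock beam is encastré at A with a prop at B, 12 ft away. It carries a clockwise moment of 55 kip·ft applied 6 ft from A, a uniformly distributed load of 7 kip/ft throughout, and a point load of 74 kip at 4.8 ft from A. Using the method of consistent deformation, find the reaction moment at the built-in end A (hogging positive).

Take the reaction at B as the redundant and release it; the primary structure is a cantilever fixed at A.
Downward deflection at the released point B due to the loads:
  clockwise couple 55 at a = 6: M₀a(2L − a)/(2EI) = 2970/EI
  UDL 7: wL⁴/(8EI) = 18144/EI
  point load 74 at a = 4.8: Pa²(3L − a)/(6EI) = 8866/EI
  δ_0 = 29980/EI
Tip deflection under a unit load at B: L³/(3EI) = 576/EI.
The prop prevents deflection at B: R_B = δ_0/δ_{BB} = 29980/576 = 52.05 kip.
Moment equilibrium about A: M_A = Σ(load moments about A) − R_B·L = 914.2 − 52.05×12 = 289.6 kip·ft.

M_A = 289.6 kip·ft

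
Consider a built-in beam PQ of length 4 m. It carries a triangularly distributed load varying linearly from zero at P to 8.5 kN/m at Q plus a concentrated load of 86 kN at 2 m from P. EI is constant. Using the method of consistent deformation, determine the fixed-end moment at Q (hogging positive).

Release both end moments; the primary structure is a simply-supported span PQ with redundants M_P and M_Q.
Simple-span end rotations at P and Q under the given loads:
  at P: triangular load, peak 8.5: 7w₀L³/(360EI) = 10.58/EI
  at Q: triangular load, peak 8.5: w₀L³/(45EI) = 12.09/EI
  at P: point load 86 at a = 2: Pab(L + b)/(6LEI) = 86/EI
  at Q: point load 86 at a = 2: Pab(L + a)/(6LEI) = 86/EI
  θ_P0 = 96.58/EI,  θ_Q0 = 98.09/EI
Flexibility coefficients: a unit moment at one end gives L/(3EI) there and L/(6EI) at the far end, so f₁₁ = f₂₂ = 1.333/EI and f₁₂ = f₂₁ = 0.6667/EI.
Compatibility — zero rotation at each built-in end:
  1.333 M_P + 0.6667 M_Q = 96.58
  0.6667 M_P + 1.333 M_Q = 98.09
Solving the pair gives M_P = 47.53 kN·m and M_Q = 49.8 kN·m (hogging).

M_Q = 49.8 kN·m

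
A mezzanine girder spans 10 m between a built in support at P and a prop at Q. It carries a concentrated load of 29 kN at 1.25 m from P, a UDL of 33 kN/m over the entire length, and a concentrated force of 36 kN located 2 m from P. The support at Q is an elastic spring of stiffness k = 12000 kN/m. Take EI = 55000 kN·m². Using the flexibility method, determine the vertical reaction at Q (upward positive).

R_Q = 124.7 kN

Take the reaction at Q as the redundant and release it; the primary structure is a cantilever fixed at P.
Deflection at Q on the released cantilever, summing each load's contribution:
  point load 29 at a = 1.25: Pa²(3L − a)/(6EI) = 217.1/EI
  UDL 33: wL⁴/(8EI) = 41250/EI
  point load 36 at a = 2: Pa²(3L − a)/(6EI) = 672/EI
  δ_0 = 42139/EI
Tip deflection under a unit load at Q: L³/(3EI) = 333.3/EI.
With EI = 55000 kN·m²: δ_0 = 0.76617 m and δ_{QQ} = 0.006061 m/kN.
Compatibility — the spring shortens by R_Q/k under the reaction it provides: δ_0 − R_Q·δ_{QQ} = R_Q/k. With 1/k = 0.000083 m/kN, R_Q = δ_0 / (δ_{QQ} + 1/k) = 0.76617 / (0.006061 + 0.000083) = 124.7 kN.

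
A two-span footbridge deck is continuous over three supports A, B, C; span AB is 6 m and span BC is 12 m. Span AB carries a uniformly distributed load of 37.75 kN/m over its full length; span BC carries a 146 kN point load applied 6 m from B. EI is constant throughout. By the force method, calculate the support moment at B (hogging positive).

Release continuity at B by inserting a hinge; the redundant is the internal moment M_B. The primary structure is two simply-supported spans AB and BC.
Rotations at B on the released spans (each span's end-slope, ×1/EI):
  span AB: UDL 37.75: wL³/(24EI) = 339.8/EI
  span BC: point load 146 at a = 6: Pab(L + b)/(6LEI) = 1314/EI
  relative rotation θ_0 = (339.8 + 1314)/EI = 1654/EI
A unit hogging moment at B produces rotation L₁/(3EI) + L₂/(3EI) = 6/EI.
Slope continuity at B: θ_0 = M_B·6/EI, so M_B = 1654/6 = 275.6 kN·m (hogging).

M_B = 275.6 kN·m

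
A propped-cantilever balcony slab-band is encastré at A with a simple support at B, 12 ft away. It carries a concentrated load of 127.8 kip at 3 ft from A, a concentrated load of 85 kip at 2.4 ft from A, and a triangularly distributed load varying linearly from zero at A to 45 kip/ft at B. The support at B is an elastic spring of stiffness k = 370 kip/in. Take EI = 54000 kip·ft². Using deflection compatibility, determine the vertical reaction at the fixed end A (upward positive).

R_A = 322 kip

Release the roller at B. Primary structure: cantilever fixed at A.
Downward deflection at the released point B due to the loads:
  point load 127.8 at a = 3: Pa²(3L − a)/(6EI) = 6326/EI
  point load 85 at a = 2.4: Pa²(3L − a)/(6EI) = 2742/EI
  triangular load, peak 45 at the free end: 11w₀L⁴/(120EI) = 85536/EI
  δ_0 = 94604/EI
Tip deflection under a unit load at B: L³/(3EI) = 576/EI.
With EI = 54000 kip·ft²: δ_0 = 1.7519 ft and δ_{BB} = 0.010667 ft/kip.
Compatibility — the spring shortens by R_B/k under the reaction it provides: δ_0 − R_B·δ_{BB} = R_B/k. With 1/k = 1/(370×12) ft/kip = 0.000225 ft/kip, R_B = δ_0 / (δ_{BB} + 1/k) = 1.7519 / (0.010667 + 0.000225) = 160.8 kip.
Vertical equilibrium: R_A = ΣP − R_B = 482.8 − 160.8 = 322 kip.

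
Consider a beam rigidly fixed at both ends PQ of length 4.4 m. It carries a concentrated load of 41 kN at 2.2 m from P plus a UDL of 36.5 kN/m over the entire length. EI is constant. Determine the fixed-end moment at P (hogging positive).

M_P = 81.44 kN·m

Take the two fixed-end moments M_P, M_Q as redundants; the released structure is the simple span PQ.
Simple-span end rotations at P and Q under the given loads:
  at P: point load 41 at a = 2.2: Pab(L + b)/(6LEI) = 49.61/EI
  at Q: point load 41 at a = 2.2: Pab(L + a)/(6LEI) = 49.61/EI
  at P: UDL 36.5: wL³/(24EI) = 129.6/EI
  at Q: UDL 36.5: wL³/(24EI) = 129.6/EI
  θ_P0 = 179.2/EI,  θ_Q0 = 179.2/EI
Flexibility coefficients: a unit moment at one end gives L/(3EI) there and L/(6EI) at the far end, so f₁₁ = f₂₂ = 1.467/EI and f₁₂ = f₂₁ = 0.7333/EI.
Compatibility — zero rotation at each built-in end:
  1.467 M_P + 0.7333 M_Q = 179.2
  0.7333 M_P + 1.467 M_Q = 179.2
Solving the pair gives M_P = 81.44 kN·m and M_Q = 81.44 kN·m (hogging).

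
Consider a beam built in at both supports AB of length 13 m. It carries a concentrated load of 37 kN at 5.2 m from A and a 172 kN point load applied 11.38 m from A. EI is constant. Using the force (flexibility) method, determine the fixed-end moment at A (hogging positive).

M_A = 99.66 kN·m

Release both end moments; the primary structure is a simply-supported span AB with redundants M_A and M_B.
Simple-span end rotations at A and B under the given loads:
  at A: point load 37 at a = 5.2: Pab(L + b)/(6LEI) = 400.2/EI
  at B: point load 37 at a = 5.2: Pab(L + a)/(6LEI) = 350.2/EI
  at A: point load 172 at a = 11.38: Pab(L + b)/(6LEI) = 594.3/EI
  at B: point load 172 at a = 11.38: Pab(L + a)/(6LEI) = 991.1/EI
  θ_A0 = 994.5/EI,  θ_B0 = 1341/EI
Flexibility coefficients: a unit moment at one end gives L/(3EI) there and L/(6EI) at the far end, so f₁₁ = f₂₂ = 4.333/EI and f₁₂ = f₂₁ = 2.167/EI.
Compatibility — zero rotation at each built-in end:
  4.333 M_A + 2.167 M_B = 994.5
  2.167 M_A + 4.333 M_B = 1341
Solving the pair gives M_A = 99.66 kN·m and M_B = 259.7 kN·m (hogging).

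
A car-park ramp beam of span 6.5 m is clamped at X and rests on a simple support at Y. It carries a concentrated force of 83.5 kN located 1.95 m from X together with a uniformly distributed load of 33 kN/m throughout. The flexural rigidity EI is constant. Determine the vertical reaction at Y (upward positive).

R_Y = 90.58 kN

Release the roller at Y. Primary structure: cantilever fixed at X.
Downward deflection at the released point Y due to the loads:
  point load 83.5 at a = 1.95: Pa²(3L − a)/(6EI) = 928.7/EI
  UDL 33: wL⁴/(8EI) = 7363/EI
  δ_0 = 8292/EI
Tip deflection under a unit load at Y: L³/(3EI) = 91.54/EI.
Compatibility at Y: δ_0 − R_Y·δ_{YY} = 0, so R_Y = 8292/91.54 = 90.58 kN.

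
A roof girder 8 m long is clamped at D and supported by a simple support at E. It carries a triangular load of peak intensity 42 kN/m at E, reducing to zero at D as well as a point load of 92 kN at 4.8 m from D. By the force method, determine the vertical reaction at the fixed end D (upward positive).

R_D = 127.9 kN

Remove the prop at E; the released (primary) structure is a cantilever built in at D.
Deflection at E on the released cantilever, summing each load's contribution:
  triangular load, peak 42 at the free end: 11w₀L⁴/(120EI) = 15770/EI
  point load 92 at a = 4.8: Pa²(3L − a)/(6EI) = 6783/EI
  δ_0 = 22553/EI
Tip deflection under a unit load at E: L³/(3EI) = 170.7/EI.
The prop prevents deflection at E: R_E = δ_0/δ_{EE} = 22553/170.7 = 132.1 kN.
Vertical equilibrium: R_D = ΣP − R_E = 260 − 132.1 = 127.9 kN.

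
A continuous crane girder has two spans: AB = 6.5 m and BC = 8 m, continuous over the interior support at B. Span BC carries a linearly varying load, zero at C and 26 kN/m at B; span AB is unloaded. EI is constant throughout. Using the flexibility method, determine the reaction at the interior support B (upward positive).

R_B = 86.4 kN

Take M_B as the redundant. Released structure: two simple spans AB and BC with a hinge at B.
End slopes at the hinge B, treating each span as simply supported:
  span BC: triangular load, peak 26: w₀L³/(45EI) = 295.8/EI
  relative rotation θ_0 = (0 + 295.8)/EI = 295.8/EI
A unit hogging moment at B produces rotation L₁/(3EI) + L₂/(3EI) = 4.833/EI.
Compatibility: M_B·(L₁+L₂)/(3EI) = θ_0, giving M_B = 61.2 kN·m (hogging).
Span AB, ΣM about A with M_B applied at B: R_B^{AB}·6.5 = 0 + 61.2, so R_B^{AB} = 9.416 kN and R_A = 0 − 9.416 = -9.416 kN.
Span BC, ΣM about C: R_B^{BC}·8 = 554.7 + 61.2, so R_B^{BC} = 76.98 kN and R_C = 104 − 76.98 = 27.02 kN.
R_B = 9.416 + 76.98 = 86.4 kN.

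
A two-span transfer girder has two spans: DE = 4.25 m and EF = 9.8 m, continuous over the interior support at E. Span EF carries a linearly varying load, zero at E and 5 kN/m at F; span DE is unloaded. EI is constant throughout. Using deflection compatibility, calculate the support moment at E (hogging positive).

M_E = 19.54 kN·m

Insert a hinge at E; M_E is the redundant, and each span becomes simply supported.
Rotations at E on the released spans (each span's end-slope, ×1/EI):
  span EF: triangular load, peak 5: 7w₀L³/(360EI) = 91.5/EI
  relative rotation θ_0 = (0 + 91.5)/EI = 91.5/EI
A unit hogging moment at E produces rotation L₁/(3EI) + L₂/(3EI) = 4.683/EI.
Slope continuity at E: θ_0 = M_E·4.683/EI, so M_E = 91.5/4.683 = 19.54 kN·m (hogging).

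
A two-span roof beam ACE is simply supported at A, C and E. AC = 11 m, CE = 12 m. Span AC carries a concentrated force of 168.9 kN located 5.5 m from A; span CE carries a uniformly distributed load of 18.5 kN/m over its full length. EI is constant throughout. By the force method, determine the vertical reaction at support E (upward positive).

R_E = 82.64 kN

Take M_C as the redundant. Released structure: two simple spans AC and CE with a hinge at C.
Rotations at C on the released spans (each span's end-slope, ×1/EI):
  span AC: point load 168.9 at a = 5.5: Pab(L + a)/(6LEI) = 1277/EI
  span CE: UDL 18.5: wL³/(24EI) = 1332/EI
  relative rotation θ_0 = (1277 + 1332)/EI = 2609/EI
A unit hogging moment at C produces rotation L₁/(3EI) + L₂/(3EI) = 7.667/EI.
Compatibility: M_C·(L₁+L₂)/(3EI) = θ_0, giving M_C = 340.3 kN·m (hogging).
Span CE, ΣM about E: R_C^{CE}·12 = 1332 + 340.3, so R_C^{CE} = 139.4 kN and R_E = 222 − 139.4 = 82.64 kN.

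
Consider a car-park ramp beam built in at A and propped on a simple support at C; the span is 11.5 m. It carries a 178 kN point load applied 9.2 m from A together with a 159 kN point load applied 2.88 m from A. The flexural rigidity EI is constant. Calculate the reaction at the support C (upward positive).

Release the roller at C. Primary structure: cantilever fixed at A.
Free-end deflection of the primary structure under the applied loading (downward +):
  point load 178 at a = 9.2: Pa²(3L − a)/(6EI) = 63528/EI
  point load 159 at a = 2.88: Pa²(3L − a)/(6EI) = 6950/EI
  δ_0 = 70478/EI
Tip deflection under a unit load at C: L³/(3EI) = 507/EI.
Compatibility at C: δ_0 − R_C·δ_{CC} = 0, so R_C = 70478/507 = 139 kN.

R_C = 139 kN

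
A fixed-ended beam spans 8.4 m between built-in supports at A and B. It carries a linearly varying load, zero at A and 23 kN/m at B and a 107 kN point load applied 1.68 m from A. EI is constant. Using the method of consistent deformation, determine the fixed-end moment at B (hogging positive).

Take the two fixed-end moments M_A, M_B as redundants; the released structure is the simple span AB.
End rotations of the released simple span under the applied load (×1/EI):
  at A: triangular load, peak 23: 7w₀L³/(360EI) = 265.1/EI
  at B: triangular load, peak 23: w₀L³/(45EI) = 302.9/EI
  at A: point load 107 at a = 1.68: Pab(L + b)/(6LEI) = 362.4/EI
  at B: point load 107 at a = 1.68: Pab(L + a)/(6LEI) = 241.6/EI
  θ_A0 = 627.5/EI,  θ_B0 = 544.5/EI
Flexibility coefficients: a unit moment at one end gives L/(3EI) there and L/(6EI) at the far end, so f₁₁ = f₂₂ = 2.8/EI and f₁₂ = f₂₁ = 1.4/EI.
Compatibility — zero rotation at each built-in end:
  2.8 M_A + 1.4 M_B = 627.5
  1.4 M_A + 2.8 M_B = 544.5
Solving the pair gives M_A = 169.1 kN·m and M_B = 109.9 kN·m (hogging).

M_B = 109.9 kN·m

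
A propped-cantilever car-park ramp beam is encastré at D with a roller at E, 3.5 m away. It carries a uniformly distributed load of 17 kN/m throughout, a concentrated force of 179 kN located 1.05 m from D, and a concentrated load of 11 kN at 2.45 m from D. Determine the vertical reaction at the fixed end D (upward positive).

R_D = 199.2 kN

Release the roller at E. Primary structure: cantilever fixed at D.
Primary-structure tip deflection at E by superposition:
  UDL 17: wL⁴/(8EI) = 318.9/EI
  point load 179 at a = 1.05: Pa²(3L − a)/(6EI) = 310.8/EI
  point load 11 at a = 2.45: Pa²(3L − a)/(6EI) = 88.59/EI
  δ_0 = 718.3/EI
Tip deflection under a unit load at E: L³/(3EI) = 14.29/EI.
The prop prevents deflection at E: R_E = δ_0/δ_{EE} = 718.3/14.29 = 50.26 kN.
Vertical equilibrium: R_D = ΣP − R_E = 249.5 − 50.26 = 199.2 kN.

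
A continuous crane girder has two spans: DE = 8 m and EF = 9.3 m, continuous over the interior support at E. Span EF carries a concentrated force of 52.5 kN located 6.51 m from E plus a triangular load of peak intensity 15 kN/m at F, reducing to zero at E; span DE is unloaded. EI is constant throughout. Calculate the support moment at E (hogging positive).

Release continuity at E by inserting a hinge; the redundant is the internal moment M_E. The primary structure is two simply-supported spans DE and EF.
End slopes at the hinge E, treating each span as simply supported:
  span EF: point load 52.5 at a = 6.51: Pab(L + b)/(6LEI) = 206.6/EI
  span EF: triangular load, peak 15: 7w₀L³/(360EI) = 234.6/EI
  relative rotation θ_0 = (0 + 441.2)/EI = 441.2/EI
A unit hogging moment at E produces rotation L₁/(3EI) + L₂/(3EI) = 5.767/EI.
Compatibility: M_E·(L₁+L₂)/(3EI) = θ_0, giving M_E = 76.51 kN·m (hogging).

M_E = 76.51 kN·m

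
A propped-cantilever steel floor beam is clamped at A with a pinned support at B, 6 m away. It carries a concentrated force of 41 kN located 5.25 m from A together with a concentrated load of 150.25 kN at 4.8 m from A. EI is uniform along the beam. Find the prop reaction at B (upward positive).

Take the reaction at B as the redundant and release it; the primary structure is a cantilever fixed at A.
Primary-structure tip deflection at B by superposition:
  point load 41 at a = 5.25: Pa²(3L − a)/(6EI) = 2401/EI
  point load 150.25 at a = 4.8: Pa²(3L − a)/(6EI) = 7616/EI
  δ_0 = 10017/EI
Tip deflection under a unit load at B: L³/(3EI) = 72/EI.
The prop prevents deflection at B: R_B = δ_0/δ_{BB} = 10017/72 = 139.1 kN.

R_B = 139.1 kN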